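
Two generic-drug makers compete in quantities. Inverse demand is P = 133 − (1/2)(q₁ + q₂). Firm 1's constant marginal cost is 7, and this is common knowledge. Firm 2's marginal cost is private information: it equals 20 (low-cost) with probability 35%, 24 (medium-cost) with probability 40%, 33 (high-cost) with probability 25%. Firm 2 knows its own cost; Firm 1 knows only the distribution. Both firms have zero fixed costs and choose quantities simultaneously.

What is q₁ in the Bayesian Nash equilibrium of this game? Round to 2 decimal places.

Type-c best response for Firm 2: q₂(c) = (133 − c) − q₁/2.
Firm 1 maximizes expected profit; its first-order condition is 133 − q₁ − (1/2)E[q₂] − 7 = 0.
Substituting E[q₂] and solving: E[c₂] = 24.85, so q₁ = (133 − 2·7 + 24.85)/(3/2) = 95.9.

95.90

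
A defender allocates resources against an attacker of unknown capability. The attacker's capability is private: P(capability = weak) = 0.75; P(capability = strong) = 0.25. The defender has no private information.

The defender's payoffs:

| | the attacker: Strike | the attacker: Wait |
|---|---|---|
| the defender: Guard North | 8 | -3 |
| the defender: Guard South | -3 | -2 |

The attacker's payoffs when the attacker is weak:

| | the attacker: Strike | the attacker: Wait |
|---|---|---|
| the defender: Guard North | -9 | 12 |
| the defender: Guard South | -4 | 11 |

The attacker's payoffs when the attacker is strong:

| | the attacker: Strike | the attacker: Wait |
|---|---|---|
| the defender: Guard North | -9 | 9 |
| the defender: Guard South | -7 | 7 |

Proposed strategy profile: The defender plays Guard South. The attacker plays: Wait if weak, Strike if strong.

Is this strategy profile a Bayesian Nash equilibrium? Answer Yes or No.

No

A profile is a BNE iff every type of every player is best-responding given beliefs about the other side.
The defender plays Guard South: E[Guard South] = 0.75·(-2) + 0.25·(-3) = -2.25; E[Guard North] = -0.25. Not best-responding. ✗
The attacker (capability weak), facing Guard South: Strike gives -4, Wait gives 11. Proposed Wait is best. ✓
The attacker (capability strong), facing Guard South: Strike gives -7, Wait gives 7. Proposed Strike is not best — profitable deviation exists. ✗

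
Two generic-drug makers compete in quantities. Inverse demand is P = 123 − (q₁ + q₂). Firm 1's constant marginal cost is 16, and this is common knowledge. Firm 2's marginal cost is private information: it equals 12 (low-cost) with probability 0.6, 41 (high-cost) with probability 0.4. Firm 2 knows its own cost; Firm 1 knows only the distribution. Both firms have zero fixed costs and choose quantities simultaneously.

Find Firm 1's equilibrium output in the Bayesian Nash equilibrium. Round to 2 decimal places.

Each type of Firm 2 best-responds to q₁; Firm 1 best-responds to the expected q₂ over Firm 2's types.
Firm 2 with cost c maximizes (123 − (q₁+q₂) − c)·q₂, giving q₂(c) = (123 − c − q₁)/2.
E[c₂] = 0.6·12 + 0.4·41 = 23.6
Firm 1's FOC against E[q₂] yields q₁ = (123 − 2·16 + E[c₂])/3 = (123 − 32 + 23.6)/3 = 38.2.

38.20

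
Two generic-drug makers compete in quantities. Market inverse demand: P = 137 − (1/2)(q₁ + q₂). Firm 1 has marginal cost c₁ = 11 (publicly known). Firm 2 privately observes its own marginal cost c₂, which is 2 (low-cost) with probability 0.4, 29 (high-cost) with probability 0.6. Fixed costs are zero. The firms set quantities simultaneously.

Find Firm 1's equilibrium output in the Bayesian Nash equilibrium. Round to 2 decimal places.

Type-c best response for Firm 2: q₂(c) = (137 − c) − q₁/2.
Firm 1 maximizes expected profit; its first-order condition is 137 − q₁ − (1/2)E[q₂] − 11 = 0.
Substituting E[q₂] and solving: E[c₂] = 18.2, so q₁ = (137 − 2·11 + 18.2)/(3/2) = 88.8.

88.80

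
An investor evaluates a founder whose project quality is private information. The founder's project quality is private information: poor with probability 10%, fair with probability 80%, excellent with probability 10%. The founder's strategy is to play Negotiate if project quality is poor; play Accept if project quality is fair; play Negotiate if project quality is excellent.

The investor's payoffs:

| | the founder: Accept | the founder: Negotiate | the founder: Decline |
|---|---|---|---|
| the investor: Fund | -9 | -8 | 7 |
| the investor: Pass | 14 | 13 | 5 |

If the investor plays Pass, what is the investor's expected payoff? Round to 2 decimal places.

Take the expectation over the founder's project quality, weighting each type's action by its prior probability.
E[Pass] = 0.1·13 + 0.8·14 + 0.1·13 = 1.3 + 11.2 + 1.3 = 13.8

13.80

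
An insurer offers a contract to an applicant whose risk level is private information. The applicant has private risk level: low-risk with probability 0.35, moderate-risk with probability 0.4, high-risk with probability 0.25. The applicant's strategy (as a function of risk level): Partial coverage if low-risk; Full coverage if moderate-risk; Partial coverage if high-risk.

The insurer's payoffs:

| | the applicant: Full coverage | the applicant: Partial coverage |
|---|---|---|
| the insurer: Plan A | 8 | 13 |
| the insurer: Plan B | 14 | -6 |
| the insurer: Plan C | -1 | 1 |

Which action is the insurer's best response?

Plan A

Compute the insurer's expected payoff for each action, taking the expectation over the applicant's type.
E[Plan A] = 0.35·(13) + 0.4·(8) + 0.25·(13) = 11
E[Plan B] = 0.35·(-6) + 0.4·(14) + 0.25·(-6) = 2
E[Plan C] = 0.35·(1) + 0.4·(-1) + 0.25·(1) = 0.2
Best response: Plan A (11 is the largest).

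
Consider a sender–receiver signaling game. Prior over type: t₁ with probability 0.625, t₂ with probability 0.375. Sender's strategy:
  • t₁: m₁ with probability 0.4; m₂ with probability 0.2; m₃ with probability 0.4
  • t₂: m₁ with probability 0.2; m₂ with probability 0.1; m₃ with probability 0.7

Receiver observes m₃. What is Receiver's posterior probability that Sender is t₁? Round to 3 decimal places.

P(m₃) = 0.625·0.4 + 0.375·0.7 = 0.5125
P(t₁ | m₃) = (0.625·0.4) / 0.5125 = 0.25 / 0.5125 = 0.487805

0.488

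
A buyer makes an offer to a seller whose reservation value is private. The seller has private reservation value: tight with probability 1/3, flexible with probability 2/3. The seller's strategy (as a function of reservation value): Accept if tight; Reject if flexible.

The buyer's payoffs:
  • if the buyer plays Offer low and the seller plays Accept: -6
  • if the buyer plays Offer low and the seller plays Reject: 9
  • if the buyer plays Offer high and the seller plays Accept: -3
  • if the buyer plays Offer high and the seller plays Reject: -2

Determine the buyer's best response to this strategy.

Offer low

Compute the buyer's expected payoff for each action, taking the expectation over the seller's type.
E[Offer low] = 1/3·(-6) + 2/3·(9) = 4
E[Offer high] = 1/3·(-3) + 2/3·(-2) = -7/3
Best response: Offer low (4 is the largest).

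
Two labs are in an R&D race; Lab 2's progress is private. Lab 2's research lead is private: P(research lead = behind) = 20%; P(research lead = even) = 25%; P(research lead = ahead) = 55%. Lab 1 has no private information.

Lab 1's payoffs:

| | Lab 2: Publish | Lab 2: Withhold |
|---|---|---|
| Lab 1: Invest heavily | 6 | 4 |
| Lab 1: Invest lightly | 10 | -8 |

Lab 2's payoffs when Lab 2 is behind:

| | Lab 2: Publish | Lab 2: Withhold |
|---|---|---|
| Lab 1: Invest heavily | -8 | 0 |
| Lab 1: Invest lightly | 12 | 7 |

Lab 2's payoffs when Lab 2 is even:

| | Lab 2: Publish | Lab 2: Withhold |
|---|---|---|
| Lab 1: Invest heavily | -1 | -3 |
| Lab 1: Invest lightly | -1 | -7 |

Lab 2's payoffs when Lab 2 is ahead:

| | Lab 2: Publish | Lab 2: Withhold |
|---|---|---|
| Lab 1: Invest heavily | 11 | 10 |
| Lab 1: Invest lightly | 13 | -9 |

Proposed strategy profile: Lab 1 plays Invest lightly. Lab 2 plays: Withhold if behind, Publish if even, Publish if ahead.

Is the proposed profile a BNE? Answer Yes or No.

No

A profile is a BNE iff every type of every player is best-responding given beliefs about the other side.
Lab 1 plays Invest lightly: E[Invest lightly] = 0.2·(-8) + 0.25·(10) + 0.55·(10) = 6.4; E[Invest heavily] = 5.6. Best-responding. ✓
Lab 2 (research lead behind), facing Invest lightly: Publish gives 12, Withhold gives 7. Proposed Withhold is not best — profitable deviation exists. ✗
Lab 2 (research lead even), facing Invest lightly: Publish gives -1, Withhold gives -7. Proposed Publish is best. ✓
Lab 2 (research lead ahead), facing Invest lightly: Publish gives 13, Withhold gives -9. Proposed Publish is best. ✓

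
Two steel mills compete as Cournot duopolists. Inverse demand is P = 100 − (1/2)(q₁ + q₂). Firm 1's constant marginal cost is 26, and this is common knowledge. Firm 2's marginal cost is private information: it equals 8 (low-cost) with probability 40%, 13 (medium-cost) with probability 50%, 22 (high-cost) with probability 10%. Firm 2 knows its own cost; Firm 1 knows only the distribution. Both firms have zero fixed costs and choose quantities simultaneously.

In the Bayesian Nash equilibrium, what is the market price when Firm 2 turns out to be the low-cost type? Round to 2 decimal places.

Type-c best response for Firm 2: q₂(c) = (100 − c) − q₁/2.
Firm 1 maximizes expected profit; its first-order condition is 100 − q₁ − (1/2)E[q₂] − 26 = 0.
Substituting E[q₂] and solving: E[c₂] = 11.9, so q₁ = (100 − 2·26 + 11.9)/(3/2) = 39.9333.
q₂(low-cost) = 72.0333, so P = 100 − (1/2)·(39.9333 + 72.0333) = 44.0167.

44.02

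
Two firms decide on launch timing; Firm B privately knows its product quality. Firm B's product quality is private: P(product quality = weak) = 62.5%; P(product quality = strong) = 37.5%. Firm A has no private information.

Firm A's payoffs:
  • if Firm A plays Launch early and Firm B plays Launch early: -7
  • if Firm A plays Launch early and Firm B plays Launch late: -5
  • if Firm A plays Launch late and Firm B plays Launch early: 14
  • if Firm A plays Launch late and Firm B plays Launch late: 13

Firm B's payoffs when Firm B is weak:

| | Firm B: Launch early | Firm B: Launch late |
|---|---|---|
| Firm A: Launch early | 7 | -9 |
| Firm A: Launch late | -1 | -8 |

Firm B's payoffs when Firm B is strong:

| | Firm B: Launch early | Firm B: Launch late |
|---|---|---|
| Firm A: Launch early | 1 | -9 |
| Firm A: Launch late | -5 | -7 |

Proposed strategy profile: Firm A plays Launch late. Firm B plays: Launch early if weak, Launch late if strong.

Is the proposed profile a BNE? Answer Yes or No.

No

Firm A plays Launch late: E[Launch late] = 0.625·(14) + 0.375·(13) = 13.625; E[Launch early] = -6.25. Best-responding. ✓
Firm B (product quality weak), facing Launch late: Launch early gives -1, Launch late gives -8. Proposed Launch early is best. ✓
Firm B (product quality strong), facing Launch late: Launch early gives -5, Launch late gives -7. Proposed Launch late is not best — profitable deviation exists. ✗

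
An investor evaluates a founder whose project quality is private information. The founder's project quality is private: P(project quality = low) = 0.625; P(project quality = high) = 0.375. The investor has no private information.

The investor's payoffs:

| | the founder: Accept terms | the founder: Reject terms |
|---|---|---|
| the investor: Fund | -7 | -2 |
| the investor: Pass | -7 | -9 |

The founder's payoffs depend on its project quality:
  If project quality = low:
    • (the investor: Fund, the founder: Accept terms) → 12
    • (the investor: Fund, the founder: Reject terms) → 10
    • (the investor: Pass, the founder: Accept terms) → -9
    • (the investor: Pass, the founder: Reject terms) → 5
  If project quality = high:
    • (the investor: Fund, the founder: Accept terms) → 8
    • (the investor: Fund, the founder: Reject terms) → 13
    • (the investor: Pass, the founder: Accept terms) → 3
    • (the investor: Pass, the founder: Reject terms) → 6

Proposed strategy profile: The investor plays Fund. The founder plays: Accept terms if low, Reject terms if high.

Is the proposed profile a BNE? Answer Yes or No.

A profile is a BNE iff every type of every player is best-responding given beliefs about the other side.
The investor plays Fund: E[Fund] = 0.625·(-7) + 0.375·(-2) = -5.125; E[Pass] = -7.75. Best-responding. ✓
The founder (project quality low), facing Fund: Accept terms gives 12, Reject terms gives 10. Proposed Accept terms is best. ✓
The founder (project quality high), facing Fund: Accept terms gives 8, Reject terms gives 13. Proposed Reject terms is best. ✓

Yes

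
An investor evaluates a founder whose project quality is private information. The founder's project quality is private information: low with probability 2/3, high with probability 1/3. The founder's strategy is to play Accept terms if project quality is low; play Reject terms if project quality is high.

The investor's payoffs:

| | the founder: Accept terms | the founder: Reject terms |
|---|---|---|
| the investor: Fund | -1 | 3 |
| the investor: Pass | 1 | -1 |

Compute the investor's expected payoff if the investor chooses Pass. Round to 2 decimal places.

0.33

Take the expectation over the founder's project quality, weighting each type's action by its prior probability.
E[Pass] = 2/3·1 + 1/3·(-1) = 2/3 + (-1/3) = 1/3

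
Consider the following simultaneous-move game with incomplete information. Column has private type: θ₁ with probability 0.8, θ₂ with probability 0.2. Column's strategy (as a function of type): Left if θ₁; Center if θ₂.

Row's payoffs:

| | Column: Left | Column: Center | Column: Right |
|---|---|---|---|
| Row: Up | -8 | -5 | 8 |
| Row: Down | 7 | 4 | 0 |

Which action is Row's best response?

E[Up] = 0.8·(-8) + 0.2·(-5) = -7.4
E[Down] = 0.8·(7) + 0.2·(4) = 6.4
Best response: Down (6.4 is the largest).

Down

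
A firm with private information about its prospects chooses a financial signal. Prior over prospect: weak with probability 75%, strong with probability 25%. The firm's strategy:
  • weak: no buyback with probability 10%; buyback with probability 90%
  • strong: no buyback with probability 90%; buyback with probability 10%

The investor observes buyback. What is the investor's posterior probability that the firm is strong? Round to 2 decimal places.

P(buyback) = 0.75·0.9 + 0.25·0.1 = 0.7
P(strong | buyback) = (0.25·0.1) / 0.7 = 0.025 / 0.7 = 0.0357143

0.04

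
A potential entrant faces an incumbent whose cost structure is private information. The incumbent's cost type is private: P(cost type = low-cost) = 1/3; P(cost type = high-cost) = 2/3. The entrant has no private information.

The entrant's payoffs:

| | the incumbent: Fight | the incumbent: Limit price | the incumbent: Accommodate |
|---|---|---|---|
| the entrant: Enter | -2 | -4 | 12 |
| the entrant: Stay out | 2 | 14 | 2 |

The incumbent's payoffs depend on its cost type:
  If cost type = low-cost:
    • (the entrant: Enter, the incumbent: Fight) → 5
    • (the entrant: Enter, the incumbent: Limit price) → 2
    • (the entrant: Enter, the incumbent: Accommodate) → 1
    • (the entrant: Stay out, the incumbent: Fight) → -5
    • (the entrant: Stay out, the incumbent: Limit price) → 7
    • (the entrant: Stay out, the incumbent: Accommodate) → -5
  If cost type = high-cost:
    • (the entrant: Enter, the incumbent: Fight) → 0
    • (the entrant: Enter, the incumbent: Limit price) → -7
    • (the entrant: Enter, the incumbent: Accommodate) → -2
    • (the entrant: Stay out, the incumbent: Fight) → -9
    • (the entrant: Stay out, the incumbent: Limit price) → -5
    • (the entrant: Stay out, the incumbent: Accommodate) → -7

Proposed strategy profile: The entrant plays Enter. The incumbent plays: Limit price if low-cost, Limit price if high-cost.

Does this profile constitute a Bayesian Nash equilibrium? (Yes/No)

No

A profile is a BNE iff every type of every player is best-responding given beliefs about the other side.
The entrant plays Enter: E[Enter] = 1/3·(-4) + 2/3·(-4) = -4; E[Stay out] = 14. Not best-responding. ✗
The incumbent (cost type low-cost), facing Enter: Fight gives 5, Limit price gives 2, Accommodate gives 1. Proposed Limit price is not best — profitable deviation exists. ✗
The incumbent (cost type high-cost), facing Enter: Fight gives 0, Limit price gives -7, Accommodate gives -2. Proposed Limit price is not best — profitable deviation exists. ✗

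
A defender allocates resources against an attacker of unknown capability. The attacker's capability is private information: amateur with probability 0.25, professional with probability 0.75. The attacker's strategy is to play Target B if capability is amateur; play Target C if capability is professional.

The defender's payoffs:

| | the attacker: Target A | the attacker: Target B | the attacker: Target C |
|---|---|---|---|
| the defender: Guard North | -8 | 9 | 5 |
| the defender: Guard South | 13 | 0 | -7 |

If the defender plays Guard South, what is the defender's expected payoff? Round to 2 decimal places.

E[Guard South] = 0.25·0 + 0.75·(-7) = 0 + (-5.25) = -5.25

-5.25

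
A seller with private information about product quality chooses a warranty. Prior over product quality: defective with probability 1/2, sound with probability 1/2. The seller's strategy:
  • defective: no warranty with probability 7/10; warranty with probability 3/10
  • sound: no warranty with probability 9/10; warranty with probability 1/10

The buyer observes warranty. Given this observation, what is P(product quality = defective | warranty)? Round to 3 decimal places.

0.750

P(warranty) = (1/2)·(3/10) + (1/2)·(1/10) = 1/5
P(defective | warranty) = ((1/2)·(3/10)) / (1/5) = (3/20) / (1/5) = 3/4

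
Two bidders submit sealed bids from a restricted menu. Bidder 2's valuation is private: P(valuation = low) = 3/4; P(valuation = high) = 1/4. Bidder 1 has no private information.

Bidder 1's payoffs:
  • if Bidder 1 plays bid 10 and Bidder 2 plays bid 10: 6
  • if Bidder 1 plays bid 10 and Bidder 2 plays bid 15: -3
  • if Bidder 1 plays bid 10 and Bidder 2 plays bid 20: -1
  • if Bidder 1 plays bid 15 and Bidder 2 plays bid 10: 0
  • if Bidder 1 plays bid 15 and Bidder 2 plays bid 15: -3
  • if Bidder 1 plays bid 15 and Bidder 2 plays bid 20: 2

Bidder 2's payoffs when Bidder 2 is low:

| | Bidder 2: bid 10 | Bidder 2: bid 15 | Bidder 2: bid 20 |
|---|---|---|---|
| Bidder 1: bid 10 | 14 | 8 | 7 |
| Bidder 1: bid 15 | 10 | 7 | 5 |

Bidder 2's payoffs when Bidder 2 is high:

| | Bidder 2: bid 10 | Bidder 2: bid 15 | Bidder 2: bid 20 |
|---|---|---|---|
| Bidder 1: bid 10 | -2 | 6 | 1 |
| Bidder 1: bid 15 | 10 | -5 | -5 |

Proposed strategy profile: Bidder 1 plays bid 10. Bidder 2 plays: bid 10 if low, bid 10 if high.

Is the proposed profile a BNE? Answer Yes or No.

A profile is a BNE iff every type of every player is best-responding given beliefs about the other side.
Bidder 1 plays bid 10: E[bid 10] = 3/4·(6) + 1/4·(6) = 6; E[bid 15] = 0. Best-responding. ✓
Bidder 2 (valuation low), facing bid 10: bid 10 gives 14, bid 15 gives 8, bid 20 gives 7. Proposed bid 10 is best. ✓
Bidder 2 (valuation high), facing bid 10: bid 10 gives -2, bid 15 gives 6, bid 20 gives 1. Proposed bid 10 is not best — profitable deviation exists. ✗

No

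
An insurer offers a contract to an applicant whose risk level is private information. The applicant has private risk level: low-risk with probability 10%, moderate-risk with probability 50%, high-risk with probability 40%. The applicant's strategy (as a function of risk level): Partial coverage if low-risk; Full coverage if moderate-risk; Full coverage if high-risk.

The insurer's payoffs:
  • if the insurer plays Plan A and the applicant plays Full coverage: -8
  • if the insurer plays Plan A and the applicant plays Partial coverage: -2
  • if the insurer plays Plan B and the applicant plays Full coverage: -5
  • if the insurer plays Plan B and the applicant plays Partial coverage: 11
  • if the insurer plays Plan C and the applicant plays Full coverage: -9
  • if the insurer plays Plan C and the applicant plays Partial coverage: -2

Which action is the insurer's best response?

Plan B

Compute the insurer's expected payoff for each action, taking the expectation over the applicant's type.
E[Plan A] = 0.1·(-2) + 0.5·(-8) + 0.4·(-8) = -7.4
E[Plan B] = 0.1·(11) + 0.5·(-5) + 0.4·(-5) = -3.4
E[Plan C] = 0.1·(-2) + 0.5·(-9) + 0.4·(-9) = -8.3
Best response: Plan B (-3.4 is the largest).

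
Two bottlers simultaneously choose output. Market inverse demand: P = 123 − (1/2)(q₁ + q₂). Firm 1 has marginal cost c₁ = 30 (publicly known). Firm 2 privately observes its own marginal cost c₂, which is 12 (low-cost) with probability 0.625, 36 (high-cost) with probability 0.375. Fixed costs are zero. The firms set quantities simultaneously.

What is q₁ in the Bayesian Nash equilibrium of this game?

Each type of Firm 2 best-responds to q₁; Firm 1 best-responds to the expected q₂ over Firm 2's types.
Firm 2 with cost c maximizes (123 − (1/2)(q₁+q₂) − c)·q₂, giving q₂(c) = (123 − c − (1/2)q₁).
E[c₂] = 0.625·12 + 0.375·36 = 21
Firm 1's FOC against E[q₂] yields q₁ = (123 − 2·30 + E[c₂])/(3/2) = (123 − 60 + 21)/(3/2) = 56.

56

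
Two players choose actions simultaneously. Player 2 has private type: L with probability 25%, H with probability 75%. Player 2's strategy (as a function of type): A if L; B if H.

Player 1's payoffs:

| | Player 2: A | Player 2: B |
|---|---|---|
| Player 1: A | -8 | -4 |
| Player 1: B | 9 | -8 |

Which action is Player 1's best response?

E[A] = 0.25·(-8) + 0.75·(-4) = -5
E[B] = 0.25·(9) + 0.75·(-8) = -3.75
Best response: B (-3.75 is the largest).

B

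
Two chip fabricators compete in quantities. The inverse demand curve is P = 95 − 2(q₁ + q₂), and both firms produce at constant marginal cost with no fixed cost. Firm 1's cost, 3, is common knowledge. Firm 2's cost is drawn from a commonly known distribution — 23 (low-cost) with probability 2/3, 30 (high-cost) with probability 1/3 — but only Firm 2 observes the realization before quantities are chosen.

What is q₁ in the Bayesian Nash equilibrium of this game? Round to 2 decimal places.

Type-c best response for Firm 2: q₂(c) = (95 − c)/4 − q₁/2.
Firm 1 maximizes expected profit; its first-order condition is 95 − 4q₁ − 2E[q₂] − 3 = 0.
Substituting E[q₂] and solving: E[c₂] = 25.3333, so q₁ = (95 − 2·3 + 25.3333)/6 = 19.0556.

19.06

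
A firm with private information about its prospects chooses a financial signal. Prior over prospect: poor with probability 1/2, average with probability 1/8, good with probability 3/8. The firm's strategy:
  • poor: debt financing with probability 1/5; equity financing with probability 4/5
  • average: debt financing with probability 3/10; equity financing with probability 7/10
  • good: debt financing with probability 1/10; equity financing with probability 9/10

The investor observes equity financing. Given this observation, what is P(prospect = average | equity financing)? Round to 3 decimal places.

0.106

Apply Bayes' rule using the sender's strategy as the likelihood.
P(equity financing) = (1/2)·(4/5) + (1/8)·(7/10) + (3/8)·(9/10) = 33/40
P(average | equity financing) = ((1/8)·(7/10)) / (33/40) = (7/80) / (33/40) = 7/66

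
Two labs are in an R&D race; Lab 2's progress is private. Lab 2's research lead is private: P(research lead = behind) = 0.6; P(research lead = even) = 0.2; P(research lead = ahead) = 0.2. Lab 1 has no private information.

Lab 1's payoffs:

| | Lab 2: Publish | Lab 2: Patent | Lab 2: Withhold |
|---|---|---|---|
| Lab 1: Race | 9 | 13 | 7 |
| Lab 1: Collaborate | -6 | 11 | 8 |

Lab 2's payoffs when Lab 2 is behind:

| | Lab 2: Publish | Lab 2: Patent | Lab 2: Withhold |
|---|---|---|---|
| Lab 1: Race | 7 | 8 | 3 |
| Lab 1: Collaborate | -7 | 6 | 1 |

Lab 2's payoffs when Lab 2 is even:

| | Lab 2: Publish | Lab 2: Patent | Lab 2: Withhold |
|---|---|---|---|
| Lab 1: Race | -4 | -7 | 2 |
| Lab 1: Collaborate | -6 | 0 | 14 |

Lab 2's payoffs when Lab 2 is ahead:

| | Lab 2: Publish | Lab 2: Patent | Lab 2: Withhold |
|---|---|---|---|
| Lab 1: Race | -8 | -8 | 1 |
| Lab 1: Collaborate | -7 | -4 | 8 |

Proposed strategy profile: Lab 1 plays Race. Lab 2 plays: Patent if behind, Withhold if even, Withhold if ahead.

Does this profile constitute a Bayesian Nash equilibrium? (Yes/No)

Yes

Lab 1 plays Race: E[Race] = 0.6·(13) + 0.2·(7) + 0.2·(7) = 10.6; E[Collaborate] = 9.8. Best-responding. ✓
Lab 2 (research lead behind), facing Race: Publish gives 7, Patent gives 8, Withhold gives 3. Proposed Patent is best. ✓
Lab 2 (research lead even), facing Race: Publish gives -4, Patent gives -7, Withhold gives 2. Proposed Withhold is best. ✓
Lab 2 (research lead ahead), facing Race: Publish gives -8, Patent gives -8, Withhold gives 1. Proposed Withhold is best. ✓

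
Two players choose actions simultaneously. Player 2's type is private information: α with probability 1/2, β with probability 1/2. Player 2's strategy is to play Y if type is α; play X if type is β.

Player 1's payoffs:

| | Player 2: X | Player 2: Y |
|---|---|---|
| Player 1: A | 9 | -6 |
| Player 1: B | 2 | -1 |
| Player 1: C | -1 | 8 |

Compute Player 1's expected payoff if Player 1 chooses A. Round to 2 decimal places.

E[A] = 1/2·(-6) + 1/2·9 = (-3) + 9/2 = 3/2

1.50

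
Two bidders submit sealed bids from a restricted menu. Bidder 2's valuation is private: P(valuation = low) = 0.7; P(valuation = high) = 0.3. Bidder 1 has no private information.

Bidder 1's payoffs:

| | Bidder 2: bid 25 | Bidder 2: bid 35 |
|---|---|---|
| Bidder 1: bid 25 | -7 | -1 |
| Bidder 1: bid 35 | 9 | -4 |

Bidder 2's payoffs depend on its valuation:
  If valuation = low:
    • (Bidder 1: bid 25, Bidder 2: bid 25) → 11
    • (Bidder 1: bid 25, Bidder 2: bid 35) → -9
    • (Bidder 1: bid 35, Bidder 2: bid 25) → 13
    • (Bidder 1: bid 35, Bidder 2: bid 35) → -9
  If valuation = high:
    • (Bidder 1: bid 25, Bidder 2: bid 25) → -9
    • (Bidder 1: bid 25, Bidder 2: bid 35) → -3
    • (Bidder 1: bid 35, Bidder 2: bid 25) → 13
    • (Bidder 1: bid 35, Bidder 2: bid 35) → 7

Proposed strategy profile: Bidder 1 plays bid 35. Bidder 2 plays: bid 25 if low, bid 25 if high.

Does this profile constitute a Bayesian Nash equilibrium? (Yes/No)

Bidder 1 plays bid 35: E[bid 35] = 0.7·(9) + 0.3·(9) = 9; E[bid 25] = -7. Best-responding. ✓
Bidder 2 (valuation low), facing bid 35: bid 25 gives 13, bid 35 gives -9. Proposed bid 25 is best. ✓
Bidder 2 (valuation high), facing bid 35: bid 25 gives 13, bid 35 gives 7. Proposed bid 25 is best. ✓

Yes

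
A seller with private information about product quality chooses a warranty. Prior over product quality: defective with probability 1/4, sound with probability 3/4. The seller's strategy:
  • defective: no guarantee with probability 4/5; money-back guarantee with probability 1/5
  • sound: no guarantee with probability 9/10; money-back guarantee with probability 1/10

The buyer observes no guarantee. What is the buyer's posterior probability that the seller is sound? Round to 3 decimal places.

P(no guarantee) = (1/4)·(4/5) + (3/4)·(9/10) = 7/8
P(sound | no guarantee) = ((3/4)·(9/10)) / (7/8) = (27/40) / (7/8) = 27/35

0.771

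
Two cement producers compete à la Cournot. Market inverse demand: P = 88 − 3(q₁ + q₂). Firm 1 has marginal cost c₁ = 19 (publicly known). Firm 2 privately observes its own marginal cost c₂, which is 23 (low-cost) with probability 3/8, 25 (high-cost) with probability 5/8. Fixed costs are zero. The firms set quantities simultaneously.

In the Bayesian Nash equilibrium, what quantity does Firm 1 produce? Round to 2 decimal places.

8.25

Firm 2 with cost c maximizes (88 − 3(q₁+q₂) − c)·q₂, giving q₂(c) = (88 − c − 3q₁)/6.
E[c₂] = 3/8·23 + 5/8·25 = 24.25
Firm 1's FOC against E[q₂] yields q₁ = (88 − 2·19 + E[c₂])/9 = (88 − 38 + 24.25)/9 = 8.25.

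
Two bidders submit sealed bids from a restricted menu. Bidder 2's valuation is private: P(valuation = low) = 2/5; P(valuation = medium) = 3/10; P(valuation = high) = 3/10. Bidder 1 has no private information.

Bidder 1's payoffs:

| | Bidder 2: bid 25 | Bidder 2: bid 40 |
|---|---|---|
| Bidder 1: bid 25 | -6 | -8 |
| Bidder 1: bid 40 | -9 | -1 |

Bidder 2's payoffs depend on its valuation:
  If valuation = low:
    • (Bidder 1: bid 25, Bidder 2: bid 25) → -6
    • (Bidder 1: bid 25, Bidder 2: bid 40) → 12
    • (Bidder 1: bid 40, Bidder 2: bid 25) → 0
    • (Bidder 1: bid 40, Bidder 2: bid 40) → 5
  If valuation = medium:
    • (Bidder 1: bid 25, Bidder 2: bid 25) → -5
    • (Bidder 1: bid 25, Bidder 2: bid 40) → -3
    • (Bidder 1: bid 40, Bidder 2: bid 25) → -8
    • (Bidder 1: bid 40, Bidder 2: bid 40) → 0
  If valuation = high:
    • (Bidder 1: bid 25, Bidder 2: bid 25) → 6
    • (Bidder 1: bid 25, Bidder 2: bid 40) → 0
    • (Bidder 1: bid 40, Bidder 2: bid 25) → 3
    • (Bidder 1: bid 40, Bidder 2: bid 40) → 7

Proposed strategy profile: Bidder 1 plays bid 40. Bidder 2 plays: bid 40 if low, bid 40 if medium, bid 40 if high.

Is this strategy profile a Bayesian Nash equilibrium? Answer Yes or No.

Bidder 1 plays bid 40: E[bid 40] = 2/5·(-1) + 3/10·(-1) + 3/10·(-1) = -1; E[bid 25] = -8. Best-responding. ✓
Bidder 2 (valuation low), facing bid 40: bid 25 gives 0, bid 40 gives 5. Proposed bid 40 is best. ✓
Bidder 2 (valuation medium), facing bid 40: bid 25 gives -8, bid 40 gives 0. Proposed bid 40 is best. ✓
Bidder 2 (valuation high), facing bid 40: bid 25 gives 3, bid 40 gives 7. Proposed bid 40 is best. ✓

Yes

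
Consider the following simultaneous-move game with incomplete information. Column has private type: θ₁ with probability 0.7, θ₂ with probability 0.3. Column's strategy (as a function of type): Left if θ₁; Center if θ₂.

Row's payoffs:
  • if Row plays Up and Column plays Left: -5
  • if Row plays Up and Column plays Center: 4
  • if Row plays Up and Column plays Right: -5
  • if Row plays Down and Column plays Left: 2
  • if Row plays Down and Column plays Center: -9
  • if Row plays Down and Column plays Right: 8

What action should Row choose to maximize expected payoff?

Down

Compute Row's expected payoff for each action, taking the expectation over Column's type.
E[Up] = 0.7·(-5) + 0.3·(4) = -2.3
E[Down] = 0.7·(2) + 0.3·(-9) = -1.3
Best response: Down (-1.3 is the largest).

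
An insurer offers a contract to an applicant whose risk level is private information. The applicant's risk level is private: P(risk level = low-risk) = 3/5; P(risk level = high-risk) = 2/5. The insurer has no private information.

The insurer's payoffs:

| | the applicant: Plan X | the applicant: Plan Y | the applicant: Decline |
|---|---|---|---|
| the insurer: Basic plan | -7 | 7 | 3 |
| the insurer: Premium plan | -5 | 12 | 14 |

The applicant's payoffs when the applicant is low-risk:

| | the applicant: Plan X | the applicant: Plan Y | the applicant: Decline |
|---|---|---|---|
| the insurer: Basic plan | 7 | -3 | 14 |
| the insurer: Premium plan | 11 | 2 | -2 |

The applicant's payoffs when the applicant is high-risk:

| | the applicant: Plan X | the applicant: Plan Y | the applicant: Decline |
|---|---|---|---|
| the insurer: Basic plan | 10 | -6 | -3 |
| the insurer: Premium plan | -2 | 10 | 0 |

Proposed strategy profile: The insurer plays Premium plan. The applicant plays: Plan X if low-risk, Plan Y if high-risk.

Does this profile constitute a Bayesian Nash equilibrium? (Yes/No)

Yes

The insurer plays Premium plan: E[Premium plan] = 3/5·(-5) + 2/5·(12) = 9/5; E[Basic plan] = -7/5. Best-responding. ✓
The applicant (risk level low-risk), facing Premium plan: Plan X gives 11, Plan Y gives 2, Decline gives -2. Proposed Plan X is best. ✓
The applicant (risk level high-risk), facing Premium plan: Plan X gives -2, Plan Y gives 10, Decline gives 0. Proposed Plan Y is best. ✓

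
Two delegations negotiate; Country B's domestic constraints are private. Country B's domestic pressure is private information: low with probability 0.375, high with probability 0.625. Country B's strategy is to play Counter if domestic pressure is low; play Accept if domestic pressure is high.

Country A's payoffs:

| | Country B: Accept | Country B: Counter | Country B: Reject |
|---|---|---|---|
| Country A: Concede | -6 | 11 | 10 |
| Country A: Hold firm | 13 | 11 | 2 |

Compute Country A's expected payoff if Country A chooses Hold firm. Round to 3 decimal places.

Take the expectation over Country B's domestic pressure, weighting each type's action by its prior probability.
E[Hold firm] = 0.375·11 + 0.625·13 = 4.125 + 8.125 = 12.25

12.250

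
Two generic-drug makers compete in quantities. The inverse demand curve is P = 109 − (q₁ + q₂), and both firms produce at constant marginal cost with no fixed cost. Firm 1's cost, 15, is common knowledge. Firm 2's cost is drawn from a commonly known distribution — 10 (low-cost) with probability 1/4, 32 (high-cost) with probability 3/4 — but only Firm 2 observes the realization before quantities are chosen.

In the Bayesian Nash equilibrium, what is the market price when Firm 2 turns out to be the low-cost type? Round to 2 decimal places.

Type-c best response for Firm 2: q₂(c) = (109 − c)/2 − q₁/2.
Firm 1 maximizes expected profit; its first-order condition is 109 − 2q₁ − E[q₂] − 15 = 0.
Substituting E[q₂] and solving: E[c₂] = 26.5, so q₁ = (109 − 2·15 + 26.5)/3 = 35.1667.
q₂(low-cost) = 31.9167, so P = 109 − (35.1667 + 31.9167) = 41.9167.

41.92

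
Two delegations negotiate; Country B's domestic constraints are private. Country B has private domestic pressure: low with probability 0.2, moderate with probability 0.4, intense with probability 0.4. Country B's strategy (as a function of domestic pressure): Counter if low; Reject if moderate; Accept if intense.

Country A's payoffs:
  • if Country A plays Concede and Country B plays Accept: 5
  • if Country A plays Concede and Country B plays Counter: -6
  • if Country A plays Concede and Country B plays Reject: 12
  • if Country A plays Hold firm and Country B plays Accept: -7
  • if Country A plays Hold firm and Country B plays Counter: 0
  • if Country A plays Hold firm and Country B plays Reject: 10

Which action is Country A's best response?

Compute Country A's expected payoff for each action, taking the expectation over Country B's type.
E[Concede] = 0.2·(-6) + 0.4·(12) + 0.4·(5) = 5.6
E[Hold firm] = 0.2·(0) + 0.4·(10) + 0.4·(-7) = 1.2
Best response: Concede (5.6 is the largest).

Concede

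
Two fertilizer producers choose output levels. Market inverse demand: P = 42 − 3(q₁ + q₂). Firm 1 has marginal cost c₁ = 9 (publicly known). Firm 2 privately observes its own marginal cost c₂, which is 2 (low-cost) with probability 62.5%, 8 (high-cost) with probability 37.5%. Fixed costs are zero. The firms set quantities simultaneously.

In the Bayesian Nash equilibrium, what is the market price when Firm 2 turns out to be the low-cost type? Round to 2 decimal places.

17.29

Type-c best response for Firm 2: q₂(c) = (42 − c)/6 − q₁/2.
Firm 1 maximizes expected profit; its first-order condition is 42 − 6q₁ − 3E[q₂] − 9 = 0.
Substituting E[q₂] and solving: E[c₂] = 4.25, so q₁ = (42 − 2·9 + 4.25)/9 = 3.13889.
q₂(low-cost) = 5.09722, so P = 42 − 3·(3.13889 + 5.09722) = 17.2917.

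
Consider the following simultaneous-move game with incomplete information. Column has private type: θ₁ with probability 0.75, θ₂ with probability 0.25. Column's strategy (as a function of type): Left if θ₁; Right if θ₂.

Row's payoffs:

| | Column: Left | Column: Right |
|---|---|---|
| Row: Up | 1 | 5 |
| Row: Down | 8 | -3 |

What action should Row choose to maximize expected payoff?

Compute Row's expected payoff for each action, taking the expectation over Column's type.
E[Up] = 0.75·(1) + 0.25·(5) = 2
E[Down] = 0.75·(8) + 0.25·(-3) = 5.25
Best response: Down (5.25 is the largest).

Down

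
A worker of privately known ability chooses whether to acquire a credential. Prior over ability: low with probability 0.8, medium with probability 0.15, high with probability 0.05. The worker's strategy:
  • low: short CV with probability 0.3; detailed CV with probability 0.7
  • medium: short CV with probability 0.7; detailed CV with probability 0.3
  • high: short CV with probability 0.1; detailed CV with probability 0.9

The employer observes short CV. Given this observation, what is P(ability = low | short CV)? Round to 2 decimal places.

P(short CV) = 0.8·0.3 + 0.15·0.7 + 0.05·0.1 = 0.35
P(low | short CV) = (0.8·0.3) / 0.35 = 0.24 / 0.35 = 0.685714

0.69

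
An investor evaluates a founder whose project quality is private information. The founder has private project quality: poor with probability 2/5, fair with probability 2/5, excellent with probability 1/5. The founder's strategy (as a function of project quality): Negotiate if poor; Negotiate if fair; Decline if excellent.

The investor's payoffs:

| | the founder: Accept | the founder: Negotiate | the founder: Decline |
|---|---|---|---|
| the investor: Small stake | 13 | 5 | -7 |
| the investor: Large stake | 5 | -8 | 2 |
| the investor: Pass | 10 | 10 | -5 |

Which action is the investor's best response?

Pass

E[Small stake] = 2/5·(5) + 2/5·(5) + 1/5·(-7) = 13/5
E[Large stake] = 2/5·(-8) + 2/5·(-8) + 1/5·(2) = -6
E[Pass] = 2/5·(10) + 2/5·(10) + 1/5·(-5) = 7
Best response: Pass (7 is the largest).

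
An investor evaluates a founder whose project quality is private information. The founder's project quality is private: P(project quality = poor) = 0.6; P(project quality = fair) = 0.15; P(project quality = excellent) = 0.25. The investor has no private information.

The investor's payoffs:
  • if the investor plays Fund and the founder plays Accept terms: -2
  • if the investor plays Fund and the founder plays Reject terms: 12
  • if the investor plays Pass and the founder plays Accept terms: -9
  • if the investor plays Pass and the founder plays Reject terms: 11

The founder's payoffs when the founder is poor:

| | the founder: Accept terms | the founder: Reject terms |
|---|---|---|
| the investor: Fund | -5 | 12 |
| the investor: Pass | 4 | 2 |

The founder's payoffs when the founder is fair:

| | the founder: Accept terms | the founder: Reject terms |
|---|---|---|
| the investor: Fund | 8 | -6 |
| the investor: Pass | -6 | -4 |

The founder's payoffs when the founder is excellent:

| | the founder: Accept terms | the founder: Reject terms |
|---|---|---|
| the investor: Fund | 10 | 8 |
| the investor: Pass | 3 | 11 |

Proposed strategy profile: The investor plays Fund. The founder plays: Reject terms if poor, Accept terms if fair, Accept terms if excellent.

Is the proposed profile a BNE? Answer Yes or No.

The investor plays Fund: E[Fund] = 0.6·(12) + 0.15·(-2) + 0.25·(-2) = 6.4; E[Pass] = 3. Best-responding. ✓
The founder (project quality poor), facing Fund: Accept terms gives -5, Reject terms gives 12. Proposed Reject terms is best. ✓
The founder (project quality fair), facing Fund: Accept terms gives 8, Reject terms gives -6. Proposed Accept terms is best. ✓
The founder (project quality excellent), facing Fund: Accept terms gives 10, Reject terms gives 8. Proposed Accept terms is best. ✓

Yes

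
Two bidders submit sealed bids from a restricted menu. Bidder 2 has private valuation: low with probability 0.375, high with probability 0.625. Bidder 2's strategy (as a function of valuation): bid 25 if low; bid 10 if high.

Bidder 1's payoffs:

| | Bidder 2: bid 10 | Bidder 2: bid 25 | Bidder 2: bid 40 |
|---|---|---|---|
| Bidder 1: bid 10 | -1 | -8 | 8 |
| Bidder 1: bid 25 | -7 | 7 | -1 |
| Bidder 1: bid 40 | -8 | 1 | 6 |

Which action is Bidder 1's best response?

Compute Bidder 1's expected payoff for each action, taking the expectation over Bidder 2's type.
E[bid 10] = 0.375·(-8) + 0.625·(-1) = -3.625
E[bid 25] = 0.375·(7) + 0.625·(-7) = -1.75
E[bid 40] = 0.375·(1) + 0.625·(-8) = -4.625
Best response: bid 25 (-1.75 is the largest).

bid 25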